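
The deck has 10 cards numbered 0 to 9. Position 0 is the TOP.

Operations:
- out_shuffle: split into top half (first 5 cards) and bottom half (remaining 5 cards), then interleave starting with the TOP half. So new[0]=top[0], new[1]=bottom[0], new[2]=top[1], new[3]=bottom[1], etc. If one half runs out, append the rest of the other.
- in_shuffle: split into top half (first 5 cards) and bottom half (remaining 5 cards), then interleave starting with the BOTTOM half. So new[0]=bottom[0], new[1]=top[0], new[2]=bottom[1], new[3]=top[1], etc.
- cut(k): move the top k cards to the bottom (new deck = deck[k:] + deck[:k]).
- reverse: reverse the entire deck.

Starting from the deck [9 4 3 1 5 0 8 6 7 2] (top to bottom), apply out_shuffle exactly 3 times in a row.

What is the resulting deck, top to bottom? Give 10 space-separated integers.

After op 1 (out_shuffle): [9 0 4 8 3 6 1 7 5 2]
After op 2 (out_shuffle): [9 6 0 1 4 7 8 5 3 2]
After op 3 (out_shuffle): [9 7 6 8 0 5 1 3 4 2]

Answer: 9 7 6 8 0 5 1 3 4 2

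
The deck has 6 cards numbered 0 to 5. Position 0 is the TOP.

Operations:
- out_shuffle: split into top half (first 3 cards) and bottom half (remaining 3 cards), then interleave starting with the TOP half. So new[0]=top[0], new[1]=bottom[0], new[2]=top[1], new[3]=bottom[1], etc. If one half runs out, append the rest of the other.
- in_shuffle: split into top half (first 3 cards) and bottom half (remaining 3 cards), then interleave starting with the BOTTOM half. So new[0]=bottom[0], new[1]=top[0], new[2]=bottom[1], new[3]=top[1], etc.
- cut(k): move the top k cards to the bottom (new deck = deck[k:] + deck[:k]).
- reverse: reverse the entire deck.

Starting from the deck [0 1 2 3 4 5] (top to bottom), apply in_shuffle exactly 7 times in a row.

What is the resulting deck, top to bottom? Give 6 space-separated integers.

After op 1 (in_shuffle): [3 0 4 1 5 2]
After op 2 (in_shuffle): [1 3 5 0 2 4]
After op 3 (in_shuffle): [0 1 2 3 4 5]
After op 4 (in_shuffle): [3 0 4 1 5 2]
After op 5 (in_shuffle): [1 3 5 0 2 4]
After op 6 (in_shuffle): [0 1 2 3 4 5]
After op 7 (in_shuffle): [3 0 4 1 5 2]

Answer: 3 0 4 1 5 2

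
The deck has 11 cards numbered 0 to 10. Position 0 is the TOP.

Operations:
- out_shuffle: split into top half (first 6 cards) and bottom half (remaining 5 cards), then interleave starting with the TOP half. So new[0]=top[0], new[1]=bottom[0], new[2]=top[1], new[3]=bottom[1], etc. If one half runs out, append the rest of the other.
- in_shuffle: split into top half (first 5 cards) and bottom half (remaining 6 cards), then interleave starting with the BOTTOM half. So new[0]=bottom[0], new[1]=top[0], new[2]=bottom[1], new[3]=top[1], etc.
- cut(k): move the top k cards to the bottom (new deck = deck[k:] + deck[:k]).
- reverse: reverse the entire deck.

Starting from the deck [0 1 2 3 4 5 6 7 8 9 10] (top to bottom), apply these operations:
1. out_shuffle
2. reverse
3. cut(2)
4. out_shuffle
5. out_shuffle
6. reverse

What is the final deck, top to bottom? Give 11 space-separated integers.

After op 1 (out_shuffle): [0 6 1 7 2 8 3 9 4 10 5]
After op 2 (reverse): [5 10 4 9 3 8 2 7 1 6 0]
After op 3 (cut(2)): [4 9 3 8 2 7 1 6 0 5 10]
After op 4 (out_shuffle): [4 1 9 6 3 0 8 5 2 10 7]
After op 5 (out_shuffle): [4 8 1 5 9 2 6 10 3 7 0]
After op 6 (reverse): [0 7 3 10 6 2 9 5 1 8 4]

Answer: 0 7 3 10 6 2 9 5 1 8 4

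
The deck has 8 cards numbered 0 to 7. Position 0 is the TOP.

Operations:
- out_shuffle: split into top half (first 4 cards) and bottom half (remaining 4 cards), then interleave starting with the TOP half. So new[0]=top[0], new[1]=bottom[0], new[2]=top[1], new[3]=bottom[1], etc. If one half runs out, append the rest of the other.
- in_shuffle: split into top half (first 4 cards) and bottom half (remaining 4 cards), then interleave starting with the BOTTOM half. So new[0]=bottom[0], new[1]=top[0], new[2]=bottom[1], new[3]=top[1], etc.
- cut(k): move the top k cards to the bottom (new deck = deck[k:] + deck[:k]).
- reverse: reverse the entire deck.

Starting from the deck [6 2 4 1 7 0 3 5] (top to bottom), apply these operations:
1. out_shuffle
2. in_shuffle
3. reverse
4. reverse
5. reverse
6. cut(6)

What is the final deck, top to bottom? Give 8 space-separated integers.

Answer: 6 4 0 5 2 1 7 3

Derivation:
After op 1 (out_shuffle): [6 7 2 0 4 3 1 5]
After op 2 (in_shuffle): [4 6 3 7 1 2 5 0]
After op 3 (reverse): [0 5 2 1 7 3 6 4]
After op 4 (reverse): [4 6 3 7 1 2 5 0]
After op 5 (reverse): [0 5 2 1 7 3 6 4]
After op 6 (cut(6)): [6 4 0 5 2 1 7 3]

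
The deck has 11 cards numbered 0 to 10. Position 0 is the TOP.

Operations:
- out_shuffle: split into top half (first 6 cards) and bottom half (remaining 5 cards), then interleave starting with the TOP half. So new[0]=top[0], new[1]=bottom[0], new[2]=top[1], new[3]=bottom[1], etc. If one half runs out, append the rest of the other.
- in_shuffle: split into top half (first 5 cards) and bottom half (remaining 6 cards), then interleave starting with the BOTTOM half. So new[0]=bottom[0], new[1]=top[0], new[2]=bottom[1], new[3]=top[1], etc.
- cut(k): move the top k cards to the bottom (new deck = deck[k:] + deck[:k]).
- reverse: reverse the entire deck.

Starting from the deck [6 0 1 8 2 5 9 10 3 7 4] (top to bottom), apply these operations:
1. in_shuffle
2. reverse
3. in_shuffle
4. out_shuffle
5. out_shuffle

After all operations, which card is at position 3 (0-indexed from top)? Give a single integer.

Answer: 3

Derivation:
After op 1 (in_shuffle): [5 6 9 0 10 1 3 8 7 2 4]
After op 2 (reverse): [4 2 7 8 3 1 10 0 9 6 5]
After op 3 (in_shuffle): [1 4 10 2 0 7 9 8 6 3 5]
After op 4 (out_shuffle): [1 9 4 8 10 6 2 3 0 5 7]
After op 5 (out_shuffle): [1 2 9 3 4 0 8 5 10 7 6]
Position 3: card 3.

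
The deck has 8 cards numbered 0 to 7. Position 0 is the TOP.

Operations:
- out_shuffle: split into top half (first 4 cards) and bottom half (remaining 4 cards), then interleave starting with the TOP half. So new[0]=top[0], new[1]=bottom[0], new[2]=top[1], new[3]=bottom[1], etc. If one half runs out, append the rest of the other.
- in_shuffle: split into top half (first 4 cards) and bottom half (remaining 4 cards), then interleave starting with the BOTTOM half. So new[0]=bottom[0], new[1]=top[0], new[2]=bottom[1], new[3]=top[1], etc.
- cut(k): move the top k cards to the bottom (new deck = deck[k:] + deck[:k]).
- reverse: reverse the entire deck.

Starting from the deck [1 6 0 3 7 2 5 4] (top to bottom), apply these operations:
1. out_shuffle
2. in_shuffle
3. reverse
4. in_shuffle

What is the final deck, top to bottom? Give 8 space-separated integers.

Answer: 7 2 5 4 1 6 0 3

Derivation:
After op 1 (out_shuffle): [1 7 6 2 0 5 3 4]
After op 2 (in_shuffle): [0 1 5 7 3 6 4 2]
After op 3 (reverse): [2 4 6 3 7 5 1 0]
After op 4 (in_shuffle): [7 2 5 4 1 6 0 3]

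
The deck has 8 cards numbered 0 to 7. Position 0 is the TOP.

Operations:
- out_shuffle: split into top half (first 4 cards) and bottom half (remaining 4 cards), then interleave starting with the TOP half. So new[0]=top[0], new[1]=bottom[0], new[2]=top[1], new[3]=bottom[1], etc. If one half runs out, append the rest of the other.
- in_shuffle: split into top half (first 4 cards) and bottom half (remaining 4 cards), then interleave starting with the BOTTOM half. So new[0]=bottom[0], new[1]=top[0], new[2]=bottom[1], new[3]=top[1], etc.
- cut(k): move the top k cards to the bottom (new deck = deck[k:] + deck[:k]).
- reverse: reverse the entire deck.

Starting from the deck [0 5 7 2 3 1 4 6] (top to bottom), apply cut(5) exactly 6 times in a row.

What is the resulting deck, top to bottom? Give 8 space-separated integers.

After op 1 (cut(5)): [1 4 6 0 5 7 2 3]
After op 2 (cut(5)): [7 2 3 1 4 6 0 5]
After op 3 (cut(5)): [6 0 5 7 2 3 1 4]
After op 4 (cut(5)): [3 1 4 6 0 5 7 2]
After op 5 (cut(5)): [5 7 2 3 1 4 6 0]
After op 6 (cut(5)): [4 6 0 5 7 2 3 1]

Answer: 4 6 0 5 7 2 3 1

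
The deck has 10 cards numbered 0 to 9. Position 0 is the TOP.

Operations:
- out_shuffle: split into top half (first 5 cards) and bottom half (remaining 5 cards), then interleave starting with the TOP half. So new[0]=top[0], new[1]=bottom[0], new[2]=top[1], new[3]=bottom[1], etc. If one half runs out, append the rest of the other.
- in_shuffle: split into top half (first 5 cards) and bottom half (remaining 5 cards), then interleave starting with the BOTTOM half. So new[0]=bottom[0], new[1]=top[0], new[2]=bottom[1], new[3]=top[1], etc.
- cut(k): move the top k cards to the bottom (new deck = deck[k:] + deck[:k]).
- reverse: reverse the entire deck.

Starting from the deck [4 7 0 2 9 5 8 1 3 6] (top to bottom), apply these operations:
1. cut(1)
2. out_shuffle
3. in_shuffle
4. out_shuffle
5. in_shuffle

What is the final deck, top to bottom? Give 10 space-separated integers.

After op 1 (cut(1)): [7 0 2 9 5 8 1 3 6 4]
After op 2 (out_shuffle): [7 8 0 1 2 3 9 6 5 4]
After op 3 (in_shuffle): [3 7 9 8 6 0 5 1 4 2]
After op 4 (out_shuffle): [3 0 7 5 9 1 8 4 6 2]
After op 5 (in_shuffle): [1 3 8 0 4 7 6 5 2 9]

Answer: 1 3 8 0 4 7 6 5 2 9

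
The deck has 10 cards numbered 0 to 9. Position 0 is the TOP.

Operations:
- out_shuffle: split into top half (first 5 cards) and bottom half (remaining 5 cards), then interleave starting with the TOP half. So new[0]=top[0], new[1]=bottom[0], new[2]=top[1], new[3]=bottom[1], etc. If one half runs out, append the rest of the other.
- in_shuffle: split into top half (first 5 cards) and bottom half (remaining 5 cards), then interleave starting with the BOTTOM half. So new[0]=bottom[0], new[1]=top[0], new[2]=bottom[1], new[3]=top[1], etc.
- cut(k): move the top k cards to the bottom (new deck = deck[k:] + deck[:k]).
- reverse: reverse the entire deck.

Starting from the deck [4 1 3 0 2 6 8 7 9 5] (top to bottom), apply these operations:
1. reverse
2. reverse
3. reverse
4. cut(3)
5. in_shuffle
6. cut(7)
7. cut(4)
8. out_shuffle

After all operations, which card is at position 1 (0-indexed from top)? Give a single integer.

Answer: 9

Derivation:
After op 1 (reverse): [5 9 7 8 6 2 0 3 1 4]
After op 2 (reverse): [4 1 3 0 2 6 8 7 9 5]
After op 3 (reverse): [5 9 7 8 6 2 0 3 1 4]
After op 4 (cut(3)): [8 6 2 0 3 1 4 5 9 7]
After op 5 (in_shuffle): [1 8 4 6 5 2 9 0 7 3]
After op 6 (cut(7)): [0 7 3 1 8 4 6 5 2 9]
After op 7 (cut(4)): [8 4 6 5 2 9 0 7 3 1]
After op 8 (out_shuffle): [8 9 4 0 6 7 5 3 2 1]
Position 1: card 9.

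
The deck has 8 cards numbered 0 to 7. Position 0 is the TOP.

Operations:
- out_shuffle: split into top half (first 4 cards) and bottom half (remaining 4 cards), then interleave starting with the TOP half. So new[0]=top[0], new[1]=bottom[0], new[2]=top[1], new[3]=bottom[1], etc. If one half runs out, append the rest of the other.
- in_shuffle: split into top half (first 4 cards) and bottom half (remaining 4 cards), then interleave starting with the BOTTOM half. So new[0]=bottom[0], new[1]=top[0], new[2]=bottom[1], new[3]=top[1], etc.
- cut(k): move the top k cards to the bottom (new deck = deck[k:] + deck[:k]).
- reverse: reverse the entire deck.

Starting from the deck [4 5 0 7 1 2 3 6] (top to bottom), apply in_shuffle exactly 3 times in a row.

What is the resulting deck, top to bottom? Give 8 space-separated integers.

After op 1 (in_shuffle): [1 4 2 5 3 0 6 7]
After op 2 (in_shuffle): [3 1 0 4 6 2 7 5]
After op 3 (in_shuffle): [6 3 2 1 7 0 5 4]

Answer: 6 3 2 1 7 0 5 4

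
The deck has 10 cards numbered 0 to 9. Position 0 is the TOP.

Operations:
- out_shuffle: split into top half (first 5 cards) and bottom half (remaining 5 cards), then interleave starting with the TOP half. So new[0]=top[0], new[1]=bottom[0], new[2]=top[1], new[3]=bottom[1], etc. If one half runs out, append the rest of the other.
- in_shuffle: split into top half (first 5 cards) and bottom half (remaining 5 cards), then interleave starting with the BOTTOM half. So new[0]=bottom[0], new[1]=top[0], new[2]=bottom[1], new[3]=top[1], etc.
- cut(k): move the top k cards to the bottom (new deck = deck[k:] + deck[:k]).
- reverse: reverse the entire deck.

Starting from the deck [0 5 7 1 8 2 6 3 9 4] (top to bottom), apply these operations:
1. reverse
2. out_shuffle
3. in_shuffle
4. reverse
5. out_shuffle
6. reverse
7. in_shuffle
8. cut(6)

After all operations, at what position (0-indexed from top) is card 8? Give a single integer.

After op 1 (reverse): [4 9 3 6 2 8 1 7 5 0]
After op 2 (out_shuffle): [4 8 9 1 3 7 6 5 2 0]
After op 3 (in_shuffle): [7 4 6 8 5 9 2 1 0 3]
After op 4 (reverse): [3 0 1 2 9 5 8 6 4 7]
After op 5 (out_shuffle): [3 5 0 8 1 6 2 4 9 7]
After op 6 (reverse): [7 9 4 2 6 1 8 0 5 3]
After op 7 (in_shuffle): [1 7 8 9 0 4 5 2 3 6]
After op 8 (cut(6)): [5 2 3 6 1 7 8 9 0 4]
Card 8 is at position 6.

Answer: 6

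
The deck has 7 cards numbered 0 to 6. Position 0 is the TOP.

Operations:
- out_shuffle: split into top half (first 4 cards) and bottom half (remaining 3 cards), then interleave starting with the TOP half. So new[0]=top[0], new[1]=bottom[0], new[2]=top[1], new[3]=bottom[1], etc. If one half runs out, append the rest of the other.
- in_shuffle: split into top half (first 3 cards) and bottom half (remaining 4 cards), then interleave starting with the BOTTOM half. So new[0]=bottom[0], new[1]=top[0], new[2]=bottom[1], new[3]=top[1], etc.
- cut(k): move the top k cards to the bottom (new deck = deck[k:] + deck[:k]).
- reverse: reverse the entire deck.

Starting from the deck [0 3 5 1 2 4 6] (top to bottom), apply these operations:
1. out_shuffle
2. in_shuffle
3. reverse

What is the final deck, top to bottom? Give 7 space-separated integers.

Answer: 1 3 6 2 5 0 4

Derivation:
After op 1 (out_shuffle): [0 2 3 4 5 6 1]
After op 2 (in_shuffle): [4 0 5 2 6 3 1]
After op 3 (reverse): [1 3 6 2 5 0 4]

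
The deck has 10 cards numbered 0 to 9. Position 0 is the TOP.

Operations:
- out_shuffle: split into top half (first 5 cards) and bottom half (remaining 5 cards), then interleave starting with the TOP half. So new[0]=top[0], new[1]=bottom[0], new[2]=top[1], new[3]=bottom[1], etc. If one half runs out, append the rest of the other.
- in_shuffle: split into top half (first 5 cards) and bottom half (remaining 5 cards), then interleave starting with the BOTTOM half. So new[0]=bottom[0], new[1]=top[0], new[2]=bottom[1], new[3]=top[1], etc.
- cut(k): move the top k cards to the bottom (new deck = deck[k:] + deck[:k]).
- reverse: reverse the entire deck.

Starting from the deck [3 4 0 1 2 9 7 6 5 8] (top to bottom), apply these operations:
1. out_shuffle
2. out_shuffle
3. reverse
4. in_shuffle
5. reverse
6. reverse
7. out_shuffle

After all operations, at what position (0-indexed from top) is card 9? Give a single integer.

Answer: 8

Derivation:
After op 1 (out_shuffle): [3 9 4 7 0 6 1 5 2 8]
After op 2 (out_shuffle): [3 6 9 1 4 5 7 2 0 8]
After op 3 (reverse): [8 0 2 7 5 4 1 9 6 3]
After op 4 (in_shuffle): [4 8 1 0 9 2 6 7 3 5]
After op 5 (reverse): [5 3 7 6 2 9 0 1 8 4]
After op 6 (reverse): [4 8 1 0 9 2 6 7 3 5]
After op 7 (out_shuffle): [4 2 8 6 1 7 0 3 9 5]
Card 9 is at position 8.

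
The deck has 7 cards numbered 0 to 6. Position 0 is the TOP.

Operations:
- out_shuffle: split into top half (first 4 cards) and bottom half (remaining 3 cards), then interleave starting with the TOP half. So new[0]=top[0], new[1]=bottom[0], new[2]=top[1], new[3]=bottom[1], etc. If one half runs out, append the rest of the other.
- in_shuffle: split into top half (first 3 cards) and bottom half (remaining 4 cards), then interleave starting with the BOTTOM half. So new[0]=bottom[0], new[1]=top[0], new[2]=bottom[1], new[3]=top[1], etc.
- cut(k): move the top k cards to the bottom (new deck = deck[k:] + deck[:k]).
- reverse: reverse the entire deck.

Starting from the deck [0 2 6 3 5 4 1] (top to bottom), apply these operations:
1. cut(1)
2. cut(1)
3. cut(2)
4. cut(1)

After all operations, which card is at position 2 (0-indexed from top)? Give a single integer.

Answer: 0

Derivation:
After op 1 (cut(1)): [2 6 3 5 4 1 0]
After op 2 (cut(1)): [6 3 5 4 1 0 2]
After op 3 (cut(2)): [5 4 1 0 2 6 3]
After op 4 (cut(1)): [4 1 0 2 6 3 5]
Position 2: card 0.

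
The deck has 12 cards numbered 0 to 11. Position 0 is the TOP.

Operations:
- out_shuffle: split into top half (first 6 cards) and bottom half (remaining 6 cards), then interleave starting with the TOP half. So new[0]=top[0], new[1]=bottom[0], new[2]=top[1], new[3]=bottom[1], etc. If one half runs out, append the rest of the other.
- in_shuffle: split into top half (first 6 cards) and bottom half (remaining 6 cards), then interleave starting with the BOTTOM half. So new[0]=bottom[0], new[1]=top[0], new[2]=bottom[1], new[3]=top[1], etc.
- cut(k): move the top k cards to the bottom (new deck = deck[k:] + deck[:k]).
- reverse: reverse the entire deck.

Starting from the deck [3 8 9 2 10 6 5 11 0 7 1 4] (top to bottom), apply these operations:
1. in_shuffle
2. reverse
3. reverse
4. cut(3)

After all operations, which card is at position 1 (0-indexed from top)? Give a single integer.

Answer: 0

Derivation:
After op 1 (in_shuffle): [5 3 11 8 0 9 7 2 1 10 4 6]
After op 2 (reverse): [6 4 10 1 2 7 9 0 8 11 3 5]
After op 3 (reverse): [5 3 11 8 0 9 7 2 1 10 4 6]
After op 4 (cut(3)): [8 0 9 7 2 1 10 4 6 5 3 11]
Position 1: card 0.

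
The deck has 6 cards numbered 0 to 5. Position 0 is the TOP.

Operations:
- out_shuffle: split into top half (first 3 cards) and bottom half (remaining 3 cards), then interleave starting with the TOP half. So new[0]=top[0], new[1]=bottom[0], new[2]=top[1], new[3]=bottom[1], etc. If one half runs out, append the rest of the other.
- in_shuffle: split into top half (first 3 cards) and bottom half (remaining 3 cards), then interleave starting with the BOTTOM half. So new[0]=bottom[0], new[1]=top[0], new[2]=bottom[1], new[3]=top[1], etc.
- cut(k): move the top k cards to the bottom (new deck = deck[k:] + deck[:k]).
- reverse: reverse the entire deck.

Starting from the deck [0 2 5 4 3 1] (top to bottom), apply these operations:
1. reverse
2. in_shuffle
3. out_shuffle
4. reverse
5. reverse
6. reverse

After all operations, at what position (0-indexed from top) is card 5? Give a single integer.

After op 1 (reverse): [1 3 4 5 2 0]
After op 2 (in_shuffle): [5 1 2 3 0 4]
After op 3 (out_shuffle): [5 3 1 0 2 4]
After op 4 (reverse): [4 2 0 1 3 5]
After op 5 (reverse): [5 3 1 0 2 4]
After op 6 (reverse): [4 2 0 1 3 5]
Card 5 is at position 5.

Answer: 5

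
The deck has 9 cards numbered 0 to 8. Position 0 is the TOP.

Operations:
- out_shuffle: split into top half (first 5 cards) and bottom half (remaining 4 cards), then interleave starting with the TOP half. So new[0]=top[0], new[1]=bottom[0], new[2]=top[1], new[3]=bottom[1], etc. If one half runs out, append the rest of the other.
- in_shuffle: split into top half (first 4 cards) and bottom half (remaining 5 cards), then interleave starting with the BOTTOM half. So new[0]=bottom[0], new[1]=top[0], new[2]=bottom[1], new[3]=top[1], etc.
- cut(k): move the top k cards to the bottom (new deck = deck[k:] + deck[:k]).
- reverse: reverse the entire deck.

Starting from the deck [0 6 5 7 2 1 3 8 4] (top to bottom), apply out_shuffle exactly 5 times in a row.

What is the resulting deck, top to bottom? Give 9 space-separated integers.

After op 1 (out_shuffle): [0 1 6 3 5 8 7 4 2]
After op 2 (out_shuffle): [0 8 1 7 6 4 3 2 5]
After op 3 (out_shuffle): [0 4 8 3 1 2 7 5 6]
After op 4 (out_shuffle): [0 2 4 7 8 5 3 6 1]
After op 5 (out_shuffle): [0 5 2 3 4 6 7 1 8]

Answer: 0 5 2 3 4 6 7 1 8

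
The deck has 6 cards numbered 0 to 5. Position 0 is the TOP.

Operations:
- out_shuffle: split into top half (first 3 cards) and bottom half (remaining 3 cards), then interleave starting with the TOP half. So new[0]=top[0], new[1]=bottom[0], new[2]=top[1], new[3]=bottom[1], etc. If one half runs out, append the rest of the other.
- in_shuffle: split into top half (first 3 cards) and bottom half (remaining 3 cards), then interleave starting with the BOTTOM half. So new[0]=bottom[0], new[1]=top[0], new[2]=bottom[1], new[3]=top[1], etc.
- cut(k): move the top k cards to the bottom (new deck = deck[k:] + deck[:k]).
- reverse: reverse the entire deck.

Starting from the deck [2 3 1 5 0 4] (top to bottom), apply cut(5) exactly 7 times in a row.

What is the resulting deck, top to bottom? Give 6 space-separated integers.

Answer: 4 2 3 1 5 0

Derivation:
After op 1 (cut(5)): [4 2 3 1 5 0]
After op 2 (cut(5)): [0 4 2 3 1 5]
After op 3 (cut(5)): [5 0 4 2 3 1]
After op 4 (cut(5)): [1 5 0 4 2 3]
After op 5 (cut(5)): [3 1 5 0 4 2]
After op 6 (cut(5)): [2 3 1 5 0 4]
After op 7 (cut(5)): [4 2 3 1 5 0]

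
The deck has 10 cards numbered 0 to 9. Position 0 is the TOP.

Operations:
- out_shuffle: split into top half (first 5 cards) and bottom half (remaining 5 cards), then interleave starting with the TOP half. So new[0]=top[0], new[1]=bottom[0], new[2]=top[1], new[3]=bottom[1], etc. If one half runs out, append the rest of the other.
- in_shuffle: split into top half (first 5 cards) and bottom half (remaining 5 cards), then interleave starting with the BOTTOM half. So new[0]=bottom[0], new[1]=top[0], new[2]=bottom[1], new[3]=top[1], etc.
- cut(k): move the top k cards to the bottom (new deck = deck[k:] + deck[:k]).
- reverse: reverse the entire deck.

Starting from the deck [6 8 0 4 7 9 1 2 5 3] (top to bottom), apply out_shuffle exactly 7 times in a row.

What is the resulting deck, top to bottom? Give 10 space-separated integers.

After op 1 (out_shuffle): [6 9 8 1 0 2 4 5 7 3]
After op 2 (out_shuffle): [6 2 9 4 8 5 1 7 0 3]
After op 3 (out_shuffle): [6 5 2 1 9 7 4 0 8 3]
After op 4 (out_shuffle): [6 7 5 4 2 0 1 8 9 3]
After op 5 (out_shuffle): [6 0 7 1 5 8 4 9 2 3]
After op 6 (out_shuffle): [6 8 0 4 7 9 1 2 5 3]
After op 7 (out_shuffle): [6 9 8 1 0 2 4 5 7 3]

Answer: 6 9 8 1 0 2 4 5 7 3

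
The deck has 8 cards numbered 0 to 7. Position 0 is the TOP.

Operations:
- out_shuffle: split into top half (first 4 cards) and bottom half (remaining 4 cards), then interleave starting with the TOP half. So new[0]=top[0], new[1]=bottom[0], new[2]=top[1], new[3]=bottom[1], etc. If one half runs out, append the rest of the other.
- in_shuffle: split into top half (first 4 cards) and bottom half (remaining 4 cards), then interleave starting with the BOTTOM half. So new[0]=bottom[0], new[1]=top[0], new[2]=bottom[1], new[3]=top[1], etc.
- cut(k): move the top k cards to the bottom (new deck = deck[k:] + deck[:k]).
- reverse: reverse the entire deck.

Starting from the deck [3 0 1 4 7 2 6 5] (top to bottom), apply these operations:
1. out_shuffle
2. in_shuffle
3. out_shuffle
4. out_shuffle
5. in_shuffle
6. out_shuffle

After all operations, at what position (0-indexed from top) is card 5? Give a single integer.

After op 1 (out_shuffle): [3 7 0 2 1 6 4 5]
After op 2 (in_shuffle): [1 3 6 7 4 0 5 2]
After op 3 (out_shuffle): [1 4 3 0 6 5 7 2]
After op 4 (out_shuffle): [1 6 4 5 3 7 0 2]
After op 5 (in_shuffle): [3 1 7 6 0 4 2 5]
After op 6 (out_shuffle): [3 0 1 4 7 2 6 5]
Card 5 is at position 7.

Answer: 7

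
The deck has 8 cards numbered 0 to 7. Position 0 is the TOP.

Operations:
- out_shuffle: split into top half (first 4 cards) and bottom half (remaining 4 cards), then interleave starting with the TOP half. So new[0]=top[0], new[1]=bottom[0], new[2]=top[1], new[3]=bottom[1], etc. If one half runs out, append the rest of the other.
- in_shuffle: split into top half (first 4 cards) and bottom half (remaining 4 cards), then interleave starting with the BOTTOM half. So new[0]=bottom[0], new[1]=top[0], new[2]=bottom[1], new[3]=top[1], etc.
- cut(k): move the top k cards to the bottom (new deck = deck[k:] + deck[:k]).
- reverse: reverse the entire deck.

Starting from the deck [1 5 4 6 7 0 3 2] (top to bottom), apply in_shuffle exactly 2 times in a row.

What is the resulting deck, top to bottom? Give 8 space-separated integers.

After op 1 (in_shuffle): [7 1 0 5 3 4 2 6]
After op 2 (in_shuffle): [3 7 4 1 2 0 6 5]

Answer: 3 7 4 1 2 0 6 5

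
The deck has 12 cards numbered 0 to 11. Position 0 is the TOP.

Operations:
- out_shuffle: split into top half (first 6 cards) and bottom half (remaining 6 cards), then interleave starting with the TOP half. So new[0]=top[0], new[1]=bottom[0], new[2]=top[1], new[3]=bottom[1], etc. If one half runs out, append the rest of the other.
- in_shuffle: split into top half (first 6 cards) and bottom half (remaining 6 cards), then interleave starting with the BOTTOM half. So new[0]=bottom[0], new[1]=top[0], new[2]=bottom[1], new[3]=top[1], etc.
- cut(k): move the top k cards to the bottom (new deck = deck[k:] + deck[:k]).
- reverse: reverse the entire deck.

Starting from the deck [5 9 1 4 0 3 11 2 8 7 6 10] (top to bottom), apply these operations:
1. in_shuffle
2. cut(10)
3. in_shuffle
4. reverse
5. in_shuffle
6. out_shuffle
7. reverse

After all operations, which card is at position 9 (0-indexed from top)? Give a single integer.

After op 1 (in_shuffle): [11 5 2 9 8 1 7 4 6 0 10 3]
After op 2 (cut(10)): [10 3 11 5 2 9 8 1 7 4 6 0]
After op 3 (in_shuffle): [8 10 1 3 7 11 4 5 6 2 0 9]
After op 4 (reverse): [9 0 2 6 5 4 11 7 3 1 10 8]
After op 5 (in_shuffle): [11 9 7 0 3 2 1 6 10 5 8 4]
After op 6 (out_shuffle): [11 1 9 6 7 10 0 5 3 8 2 4]
After op 7 (reverse): [4 2 8 3 5 0 10 7 6 9 1 11]
Position 9: card 9.

Answer: 9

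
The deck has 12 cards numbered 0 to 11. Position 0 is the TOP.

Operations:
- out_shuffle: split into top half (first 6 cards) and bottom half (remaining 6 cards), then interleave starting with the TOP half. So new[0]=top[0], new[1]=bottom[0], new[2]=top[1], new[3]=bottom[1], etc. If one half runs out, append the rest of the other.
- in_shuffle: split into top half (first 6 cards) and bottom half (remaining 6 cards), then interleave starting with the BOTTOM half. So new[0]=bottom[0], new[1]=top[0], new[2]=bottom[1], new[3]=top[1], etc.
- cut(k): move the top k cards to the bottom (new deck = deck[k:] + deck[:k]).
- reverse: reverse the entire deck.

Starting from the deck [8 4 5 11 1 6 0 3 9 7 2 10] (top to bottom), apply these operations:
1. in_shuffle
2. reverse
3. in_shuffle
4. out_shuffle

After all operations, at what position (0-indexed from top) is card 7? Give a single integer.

Answer: 11

Derivation:
After op 1 (in_shuffle): [0 8 3 4 9 5 7 11 2 1 10 6]
After op 2 (reverse): [6 10 1 2 11 7 5 9 4 3 8 0]
After op 3 (in_shuffle): [5 6 9 10 4 1 3 2 8 11 0 7]
After op 4 (out_shuffle): [5 3 6 2 9 8 10 11 4 0 1 7]
Card 7 is at position 11.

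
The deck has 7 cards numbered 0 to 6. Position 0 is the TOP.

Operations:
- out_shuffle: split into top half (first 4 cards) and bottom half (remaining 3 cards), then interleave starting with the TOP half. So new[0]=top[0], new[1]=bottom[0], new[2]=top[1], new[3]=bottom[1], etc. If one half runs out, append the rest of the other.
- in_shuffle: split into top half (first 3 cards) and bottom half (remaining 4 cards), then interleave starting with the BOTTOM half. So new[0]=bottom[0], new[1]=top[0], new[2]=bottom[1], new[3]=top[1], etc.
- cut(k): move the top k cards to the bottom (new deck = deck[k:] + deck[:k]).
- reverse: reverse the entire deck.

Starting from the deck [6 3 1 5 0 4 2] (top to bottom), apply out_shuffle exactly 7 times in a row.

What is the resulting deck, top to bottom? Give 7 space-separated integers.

Answer: 6 0 3 4 1 2 5

Derivation:
After op 1 (out_shuffle): [6 0 3 4 1 2 5]
After op 2 (out_shuffle): [6 1 0 2 3 5 4]
After op 3 (out_shuffle): [6 3 1 5 0 4 2]
After op 4 (out_shuffle): [6 0 3 4 1 2 5]
After op 5 (out_shuffle): [6 1 0 2 3 5 4]
After op 6 (out_shuffle): [6 3 1 5 0 4 2]
After op 7 (out_shuffle): [6 0 3 4 1 2 5]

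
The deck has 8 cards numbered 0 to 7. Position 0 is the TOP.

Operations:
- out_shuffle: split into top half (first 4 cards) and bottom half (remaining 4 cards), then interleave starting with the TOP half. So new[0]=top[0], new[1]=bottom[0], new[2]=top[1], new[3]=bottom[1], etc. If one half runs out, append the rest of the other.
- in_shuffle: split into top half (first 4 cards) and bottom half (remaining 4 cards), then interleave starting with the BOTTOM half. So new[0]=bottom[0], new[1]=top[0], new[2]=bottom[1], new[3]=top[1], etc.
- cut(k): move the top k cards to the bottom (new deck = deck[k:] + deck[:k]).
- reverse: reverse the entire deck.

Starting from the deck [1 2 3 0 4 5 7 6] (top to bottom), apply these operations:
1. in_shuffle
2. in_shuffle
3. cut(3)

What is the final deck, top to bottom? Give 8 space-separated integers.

Answer: 1 6 5 0 2 7 4 3

Derivation:
After op 1 (in_shuffle): [4 1 5 2 7 3 6 0]
After op 2 (in_shuffle): [7 4 3 1 6 5 0 2]
After op 3 (cut(3)): [1 6 5 0 2 7 4 3]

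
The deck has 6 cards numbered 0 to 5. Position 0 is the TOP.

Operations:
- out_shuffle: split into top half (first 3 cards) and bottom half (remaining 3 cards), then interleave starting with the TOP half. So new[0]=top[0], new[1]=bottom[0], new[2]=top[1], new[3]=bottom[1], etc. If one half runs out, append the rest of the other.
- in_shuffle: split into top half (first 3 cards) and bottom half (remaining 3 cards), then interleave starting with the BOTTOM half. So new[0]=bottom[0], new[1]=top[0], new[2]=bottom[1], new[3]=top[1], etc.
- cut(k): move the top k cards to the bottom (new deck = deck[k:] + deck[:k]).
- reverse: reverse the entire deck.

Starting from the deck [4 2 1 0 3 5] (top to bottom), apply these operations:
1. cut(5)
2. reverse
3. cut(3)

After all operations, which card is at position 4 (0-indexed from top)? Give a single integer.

Answer: 0

Derivation:
After op 1 (cut(5)): [5 4 2 1 0 3]
After op 2 (reverse): [3 0 1 2 4 5]
After op 3 (cut(3)): [2 4 5 3 0 1]
Position 4: card 0.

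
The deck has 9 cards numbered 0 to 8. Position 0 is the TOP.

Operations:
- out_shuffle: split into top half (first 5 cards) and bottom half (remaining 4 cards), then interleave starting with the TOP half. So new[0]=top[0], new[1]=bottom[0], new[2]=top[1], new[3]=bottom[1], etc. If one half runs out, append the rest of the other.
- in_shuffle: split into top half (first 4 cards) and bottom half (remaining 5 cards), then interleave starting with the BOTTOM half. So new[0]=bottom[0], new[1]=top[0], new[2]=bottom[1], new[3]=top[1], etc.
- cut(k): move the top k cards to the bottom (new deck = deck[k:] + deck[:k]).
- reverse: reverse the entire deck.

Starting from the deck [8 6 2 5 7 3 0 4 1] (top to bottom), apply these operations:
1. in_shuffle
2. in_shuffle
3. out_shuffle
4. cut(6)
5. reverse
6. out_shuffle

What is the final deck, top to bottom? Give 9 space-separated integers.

Answer: 6 0 2 4 5 1 7 8 3

Derivation:
After op 1 (in_shuffle): [7 8 3 6 0 2 4 5 1]
After op 2 (in_shuffle): [0 7 2 8 4 3 5 6 1]
After op 3 (out_shuffle): [0 3 7 5 2 6 8 1 4]
After op 4 (cut(6)): [8 1 4 0 3 7 5 2 6]
After op 5 (reverse): [6 2 5 7 3 0 4 1 8]
After op 6 (out_shuffle): [6 0 2 4 5 1 7 8 3]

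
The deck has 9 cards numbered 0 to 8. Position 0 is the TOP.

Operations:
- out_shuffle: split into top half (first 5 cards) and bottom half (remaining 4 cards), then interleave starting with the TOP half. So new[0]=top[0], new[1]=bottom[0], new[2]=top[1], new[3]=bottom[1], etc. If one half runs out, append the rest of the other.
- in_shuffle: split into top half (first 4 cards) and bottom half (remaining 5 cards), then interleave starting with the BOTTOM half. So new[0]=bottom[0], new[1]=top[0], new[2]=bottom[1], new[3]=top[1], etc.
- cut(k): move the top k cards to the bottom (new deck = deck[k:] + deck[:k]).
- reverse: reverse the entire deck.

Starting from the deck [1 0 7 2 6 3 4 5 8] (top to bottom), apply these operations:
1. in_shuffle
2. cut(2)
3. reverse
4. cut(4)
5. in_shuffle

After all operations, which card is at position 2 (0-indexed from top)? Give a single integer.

After op 1 (in_shuffle): [6 1 3 0 4 7 5 2 8]
After op 2 (cut(2)): [3 0 4 7 5 2 8 6 1]
After op 3 (reverse): [1 6 8 2 5 7 4 0 3]
After op 4 (cut(4)): [5 7 4 0 3 1 6 8 2]
After op 5 (in_shuffle): [3 5 1 7 6 4 8 0 2]
Position 2: card 1.

Answer: 1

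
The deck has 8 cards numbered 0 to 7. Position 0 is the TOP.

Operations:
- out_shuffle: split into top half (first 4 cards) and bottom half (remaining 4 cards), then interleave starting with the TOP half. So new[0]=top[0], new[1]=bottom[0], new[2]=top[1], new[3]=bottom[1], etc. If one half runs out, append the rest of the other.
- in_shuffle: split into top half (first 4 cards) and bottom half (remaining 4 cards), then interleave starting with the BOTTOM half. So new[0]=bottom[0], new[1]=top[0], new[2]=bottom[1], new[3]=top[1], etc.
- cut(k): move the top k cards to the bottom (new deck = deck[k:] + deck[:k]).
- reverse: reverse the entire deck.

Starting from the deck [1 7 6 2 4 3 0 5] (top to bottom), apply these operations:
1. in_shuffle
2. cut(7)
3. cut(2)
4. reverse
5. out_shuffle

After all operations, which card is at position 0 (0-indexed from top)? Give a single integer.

After op 1 (in_shuffle): [4 1 3 7 0 6 5 2]
After op 2 (cut(7)): [2 4 1 3 7 0 6 5]
After op 3 (cut(2)): [1 3 7 0 6 5 2 4]
After op 4 (reverse): [4 2 5 6 0 7 3 1]
After op 5 (out_shuffle): [4 0 2 7 5 3 6 1]
Position 0: card 4.

Answer: 4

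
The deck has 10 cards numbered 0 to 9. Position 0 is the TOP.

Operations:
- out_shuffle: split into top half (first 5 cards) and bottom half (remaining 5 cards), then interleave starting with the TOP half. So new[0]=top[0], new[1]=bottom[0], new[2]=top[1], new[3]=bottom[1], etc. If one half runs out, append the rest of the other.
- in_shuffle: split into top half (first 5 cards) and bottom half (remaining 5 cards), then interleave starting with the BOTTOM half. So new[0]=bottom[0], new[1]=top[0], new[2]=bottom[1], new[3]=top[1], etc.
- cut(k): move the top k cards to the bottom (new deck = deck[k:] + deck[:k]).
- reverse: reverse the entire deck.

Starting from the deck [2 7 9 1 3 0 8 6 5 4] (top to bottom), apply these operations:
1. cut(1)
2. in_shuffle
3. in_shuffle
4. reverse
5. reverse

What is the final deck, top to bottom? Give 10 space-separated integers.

After op 1 (cut(1)): [7 9 1 3 0 8 6 5 4 2]
After op 2 (in_shuffle): [8 7 6 9 5 1 4 3 2 0]
After op 3 (in_shuffle): [1 8 4 7 3 6 2 9 0 5]
After op 4 (reverse): [5 0 9 2 6 3 7 4 8 1]
After op 5 (reverse): [1 8 4 7 3 6 2 9 0 5]

Answer: 1 8 4 7 3 6 2 9 0 5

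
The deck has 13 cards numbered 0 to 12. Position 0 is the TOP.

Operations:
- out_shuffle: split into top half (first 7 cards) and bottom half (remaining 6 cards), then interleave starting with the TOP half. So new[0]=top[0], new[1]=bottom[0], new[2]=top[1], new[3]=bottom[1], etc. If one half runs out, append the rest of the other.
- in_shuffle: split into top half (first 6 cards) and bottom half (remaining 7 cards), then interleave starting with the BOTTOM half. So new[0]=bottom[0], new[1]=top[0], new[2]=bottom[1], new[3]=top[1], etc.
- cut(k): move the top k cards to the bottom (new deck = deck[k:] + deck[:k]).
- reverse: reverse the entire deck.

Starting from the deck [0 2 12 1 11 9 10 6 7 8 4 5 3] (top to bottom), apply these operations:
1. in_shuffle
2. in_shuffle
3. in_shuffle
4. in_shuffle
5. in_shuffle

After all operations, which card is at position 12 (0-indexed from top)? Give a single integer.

After op 1 (in_shuffle): [10 0 6 2 7 12 8 1 4 11 5 9 3]
After op 2 (in_shuffle): [8 10 1 0 4 6 11 2 5 7 9 12 3]
After op 3 (in_shuffle): [11 8 2 10 5 1 7 0 9 4 12 6 3]
After op 4 (in_shuffle): [7 11 0 8 9 2 4 10 12 5 6 1 3]
After op 5 (in_shuffle): [4 7 10 11 12 0 5 8 6 9 1 2 3]
Position 12: card 3.

Answer: 3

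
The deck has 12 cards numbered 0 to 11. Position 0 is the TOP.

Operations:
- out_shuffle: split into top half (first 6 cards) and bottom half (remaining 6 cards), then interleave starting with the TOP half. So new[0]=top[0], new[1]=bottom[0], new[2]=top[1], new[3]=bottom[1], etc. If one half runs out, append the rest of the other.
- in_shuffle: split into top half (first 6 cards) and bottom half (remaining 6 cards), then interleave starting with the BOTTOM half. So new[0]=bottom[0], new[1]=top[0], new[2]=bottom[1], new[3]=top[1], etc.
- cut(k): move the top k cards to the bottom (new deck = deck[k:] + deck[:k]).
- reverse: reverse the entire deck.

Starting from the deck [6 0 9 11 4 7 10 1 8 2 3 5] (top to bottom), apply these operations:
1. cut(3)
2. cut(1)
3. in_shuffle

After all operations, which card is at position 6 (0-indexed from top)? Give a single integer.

After op 1 (cut(3)): [11 4 7 10 1 8 2 3 5 6 0 9]
After op 2 (cut(1)): [4 7 10 1 8 2 3 5 6 0 9 11]
After op 3 (in_shuffle): [3 4 5 7 6 10 0 1 9 8 11 2]
Position 6: card 0.

Answer: 0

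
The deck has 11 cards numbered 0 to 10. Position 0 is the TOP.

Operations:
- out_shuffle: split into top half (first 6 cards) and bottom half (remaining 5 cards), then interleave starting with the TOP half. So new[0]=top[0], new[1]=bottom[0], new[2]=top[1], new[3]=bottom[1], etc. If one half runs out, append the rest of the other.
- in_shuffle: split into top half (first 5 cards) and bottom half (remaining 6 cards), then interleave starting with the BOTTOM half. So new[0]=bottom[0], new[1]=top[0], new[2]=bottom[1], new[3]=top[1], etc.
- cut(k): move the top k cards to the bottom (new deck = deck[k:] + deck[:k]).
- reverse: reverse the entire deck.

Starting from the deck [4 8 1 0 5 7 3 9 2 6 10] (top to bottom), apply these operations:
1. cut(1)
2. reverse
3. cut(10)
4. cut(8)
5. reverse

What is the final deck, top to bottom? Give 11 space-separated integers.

Answer: 7 3 9 2 6 10 4 8 1 0 5

Derivation:
After op 1 (cut(1)): [8 1 0 5 7 3 9 2 6 10 4]
After op 2 (reverse): [4 10 6 2 9 3 7 5 0 1 8]
After op 3 (cut(10)): [8 4 10 6 2 9 3 7 5 0 1]
After op 4 (cut(8)): [5 0 1 8 4 10 6 2 9 3 7]
After op 5 (reverse): [7 3 9 2 6 10 4 8 1 0 5]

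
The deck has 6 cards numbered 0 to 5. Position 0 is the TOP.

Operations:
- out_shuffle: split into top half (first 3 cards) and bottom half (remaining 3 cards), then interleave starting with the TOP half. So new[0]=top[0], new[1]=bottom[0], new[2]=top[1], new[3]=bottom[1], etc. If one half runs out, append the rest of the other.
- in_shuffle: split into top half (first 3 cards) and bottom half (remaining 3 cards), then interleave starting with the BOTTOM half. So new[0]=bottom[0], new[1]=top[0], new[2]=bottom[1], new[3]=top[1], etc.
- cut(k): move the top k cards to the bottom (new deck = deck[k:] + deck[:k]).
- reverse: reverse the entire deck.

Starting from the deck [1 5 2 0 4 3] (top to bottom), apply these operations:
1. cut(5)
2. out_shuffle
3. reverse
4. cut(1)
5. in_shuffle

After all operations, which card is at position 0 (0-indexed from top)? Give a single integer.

Answer: 2

Derivation:
After op 1 (cut(5)): [3 1 5 2 0 4]
After op 2 (out_shuffle): [3 2 1 0 5 4]
After op 3 (reverse): [4 5 0 1 2 3]
After op 4 (cut(1)): [5 0 1 2 3 4]
After op 5 (in_shuffle): [2 5 3 0 4 1]
Position 0: card 2.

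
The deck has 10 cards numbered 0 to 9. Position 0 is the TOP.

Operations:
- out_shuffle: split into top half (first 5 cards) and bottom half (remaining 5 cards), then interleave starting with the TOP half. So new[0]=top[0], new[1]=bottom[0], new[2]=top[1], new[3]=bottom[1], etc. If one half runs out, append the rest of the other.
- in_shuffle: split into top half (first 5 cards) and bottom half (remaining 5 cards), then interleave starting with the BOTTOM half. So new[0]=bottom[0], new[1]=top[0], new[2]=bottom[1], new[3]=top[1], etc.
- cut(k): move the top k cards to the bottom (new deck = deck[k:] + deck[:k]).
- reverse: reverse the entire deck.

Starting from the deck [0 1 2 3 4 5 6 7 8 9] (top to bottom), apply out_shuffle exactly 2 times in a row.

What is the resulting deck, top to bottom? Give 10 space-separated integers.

Answer: 0 7 5 3 1 8 6 4 2 9

Derivation:
After op 1 (out_shuffle): [0 5 1 6 2 7 3 8 4 9]
After op 2 (out_shuffle): [0 7 5 3 1 8 6 4 2 9]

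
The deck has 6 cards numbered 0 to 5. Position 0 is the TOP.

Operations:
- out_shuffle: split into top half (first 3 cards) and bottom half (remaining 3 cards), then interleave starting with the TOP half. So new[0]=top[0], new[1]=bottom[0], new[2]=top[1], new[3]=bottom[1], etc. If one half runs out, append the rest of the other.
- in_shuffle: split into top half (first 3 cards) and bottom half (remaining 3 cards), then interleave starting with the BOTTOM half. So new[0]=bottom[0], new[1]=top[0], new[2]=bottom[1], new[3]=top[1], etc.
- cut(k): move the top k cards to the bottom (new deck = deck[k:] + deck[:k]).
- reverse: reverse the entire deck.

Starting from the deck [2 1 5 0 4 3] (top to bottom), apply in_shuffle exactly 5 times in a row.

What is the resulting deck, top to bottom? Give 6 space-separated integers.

After op 1 (in_shuffle): [0 2 4 1 3 5]
After op 2 (in_shuffle): [1 0 3 2 5 4]
After op 3 (in_shuffle): [2 1 5 0 4 3]
After op 4 (in_shuffle): [0 2 4 1 3 5]
After op 5 (in_shuffle): [1 0 3 2 5 4]

Answer: 1 0 3 2 5 4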